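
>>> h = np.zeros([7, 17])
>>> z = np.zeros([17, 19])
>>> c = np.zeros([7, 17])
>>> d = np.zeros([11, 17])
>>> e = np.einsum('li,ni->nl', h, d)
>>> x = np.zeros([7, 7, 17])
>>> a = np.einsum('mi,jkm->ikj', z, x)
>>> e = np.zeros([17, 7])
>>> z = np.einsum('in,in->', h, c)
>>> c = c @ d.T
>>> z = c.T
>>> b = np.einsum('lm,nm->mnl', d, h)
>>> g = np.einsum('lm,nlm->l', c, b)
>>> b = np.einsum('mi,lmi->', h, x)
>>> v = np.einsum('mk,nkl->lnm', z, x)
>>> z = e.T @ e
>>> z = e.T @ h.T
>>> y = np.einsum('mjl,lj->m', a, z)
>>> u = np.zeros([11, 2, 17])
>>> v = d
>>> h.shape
(7, 17)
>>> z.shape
(7, 7)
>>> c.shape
(7, 11)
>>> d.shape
(11, 17)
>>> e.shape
(17, 7)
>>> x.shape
(7, 7, 17)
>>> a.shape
(19, 7, 7)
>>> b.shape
()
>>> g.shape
(7,)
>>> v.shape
(11, 17)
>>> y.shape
(19,)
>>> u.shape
(11, 2, 17)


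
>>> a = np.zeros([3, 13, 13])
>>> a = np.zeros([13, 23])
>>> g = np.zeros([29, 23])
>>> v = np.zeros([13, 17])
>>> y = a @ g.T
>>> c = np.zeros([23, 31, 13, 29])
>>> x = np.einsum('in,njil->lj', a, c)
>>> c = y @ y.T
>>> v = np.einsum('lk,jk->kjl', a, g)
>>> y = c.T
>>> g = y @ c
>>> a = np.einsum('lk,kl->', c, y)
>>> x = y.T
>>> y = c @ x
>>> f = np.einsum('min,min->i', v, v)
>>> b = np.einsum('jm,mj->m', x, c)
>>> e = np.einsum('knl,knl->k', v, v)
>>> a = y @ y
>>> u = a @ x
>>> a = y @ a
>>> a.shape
(13, 13)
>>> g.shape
(13, 13)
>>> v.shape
(23, 29, 13)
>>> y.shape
(13, 13)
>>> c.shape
(13, 13)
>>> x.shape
(13, 13)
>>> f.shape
(29,)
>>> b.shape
(13,)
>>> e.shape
(23,)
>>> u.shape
(13, 13)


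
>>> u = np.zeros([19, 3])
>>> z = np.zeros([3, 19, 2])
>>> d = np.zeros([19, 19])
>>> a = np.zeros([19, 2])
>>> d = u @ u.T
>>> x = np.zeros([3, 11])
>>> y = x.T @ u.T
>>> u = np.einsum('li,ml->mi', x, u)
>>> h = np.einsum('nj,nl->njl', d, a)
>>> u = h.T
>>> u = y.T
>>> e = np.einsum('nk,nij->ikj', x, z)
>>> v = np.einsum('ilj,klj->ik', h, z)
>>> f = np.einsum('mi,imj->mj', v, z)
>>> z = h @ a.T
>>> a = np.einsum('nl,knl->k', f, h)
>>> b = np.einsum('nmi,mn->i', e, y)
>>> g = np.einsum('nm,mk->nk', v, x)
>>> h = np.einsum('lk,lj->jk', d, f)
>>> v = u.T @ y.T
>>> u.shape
(19, 11)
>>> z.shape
(19, 19, 19)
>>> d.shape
(19, 19)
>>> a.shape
(19,)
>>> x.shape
(3, 11)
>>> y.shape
(11, 19)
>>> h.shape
(2, 19)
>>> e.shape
(19, 11, 2)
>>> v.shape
(11, 11)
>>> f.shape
(19, 2)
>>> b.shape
(2,)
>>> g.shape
(19, 11)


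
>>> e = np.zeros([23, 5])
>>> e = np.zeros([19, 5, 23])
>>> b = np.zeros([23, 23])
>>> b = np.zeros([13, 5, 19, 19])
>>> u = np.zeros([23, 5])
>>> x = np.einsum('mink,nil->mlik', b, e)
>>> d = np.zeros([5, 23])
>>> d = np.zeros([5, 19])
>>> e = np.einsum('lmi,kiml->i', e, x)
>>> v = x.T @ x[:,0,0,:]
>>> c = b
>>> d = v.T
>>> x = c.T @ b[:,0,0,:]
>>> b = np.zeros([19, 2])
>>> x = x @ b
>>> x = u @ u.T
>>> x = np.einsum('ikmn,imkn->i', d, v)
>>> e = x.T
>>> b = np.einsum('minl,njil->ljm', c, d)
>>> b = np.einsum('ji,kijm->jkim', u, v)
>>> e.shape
(19,)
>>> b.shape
(23, 19, 5, 19)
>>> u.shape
(23, 5)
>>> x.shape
(19,)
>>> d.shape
(19, 23, 5, 19)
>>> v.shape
(19, 5, 23, 19)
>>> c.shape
(13, 5, 19, 19)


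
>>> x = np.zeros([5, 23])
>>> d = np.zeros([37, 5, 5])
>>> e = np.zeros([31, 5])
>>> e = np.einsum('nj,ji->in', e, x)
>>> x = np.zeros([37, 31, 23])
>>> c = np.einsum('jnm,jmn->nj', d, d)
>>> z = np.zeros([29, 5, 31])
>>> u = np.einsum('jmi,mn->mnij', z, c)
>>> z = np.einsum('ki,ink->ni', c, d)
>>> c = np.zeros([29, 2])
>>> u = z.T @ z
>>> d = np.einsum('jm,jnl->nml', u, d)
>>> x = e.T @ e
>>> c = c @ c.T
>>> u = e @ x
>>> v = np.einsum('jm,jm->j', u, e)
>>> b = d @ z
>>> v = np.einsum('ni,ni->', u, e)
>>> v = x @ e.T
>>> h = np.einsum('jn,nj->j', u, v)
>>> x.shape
(31, 31)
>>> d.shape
(5, 37, 5)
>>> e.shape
(23, 31)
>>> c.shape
(29, 29)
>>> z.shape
(5, 37)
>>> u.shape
(23, 31)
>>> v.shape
(31, 23)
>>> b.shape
(5, 37, 37)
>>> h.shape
(23,)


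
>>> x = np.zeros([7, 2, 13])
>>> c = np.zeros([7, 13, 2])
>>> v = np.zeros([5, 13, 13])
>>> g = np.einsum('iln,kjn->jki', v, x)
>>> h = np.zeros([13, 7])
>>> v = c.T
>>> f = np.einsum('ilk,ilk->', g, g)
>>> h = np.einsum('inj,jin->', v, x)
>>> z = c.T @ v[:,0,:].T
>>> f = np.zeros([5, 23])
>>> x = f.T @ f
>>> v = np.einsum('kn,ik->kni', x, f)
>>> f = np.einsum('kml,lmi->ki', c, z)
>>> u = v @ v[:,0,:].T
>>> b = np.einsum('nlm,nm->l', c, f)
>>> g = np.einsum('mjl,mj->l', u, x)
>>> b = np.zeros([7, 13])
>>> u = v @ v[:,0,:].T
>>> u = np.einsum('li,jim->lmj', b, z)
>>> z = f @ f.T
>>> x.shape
(23, 23)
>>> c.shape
(7, 13, 2)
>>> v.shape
(23, 23, 5)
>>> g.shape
(23,)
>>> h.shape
()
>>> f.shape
(7, 2)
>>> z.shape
(7, 7)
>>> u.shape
(7, 2, 2)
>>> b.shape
(7, 13)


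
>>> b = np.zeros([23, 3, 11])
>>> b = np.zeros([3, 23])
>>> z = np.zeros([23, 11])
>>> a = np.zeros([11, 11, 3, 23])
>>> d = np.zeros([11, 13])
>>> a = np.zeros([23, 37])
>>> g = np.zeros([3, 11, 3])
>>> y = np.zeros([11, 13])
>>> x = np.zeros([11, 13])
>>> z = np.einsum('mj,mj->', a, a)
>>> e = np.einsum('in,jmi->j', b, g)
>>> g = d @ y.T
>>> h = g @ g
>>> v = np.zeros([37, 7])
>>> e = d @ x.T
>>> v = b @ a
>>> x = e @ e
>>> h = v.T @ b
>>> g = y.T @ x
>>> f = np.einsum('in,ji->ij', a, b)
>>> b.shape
(3, 23)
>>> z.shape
()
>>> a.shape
(23, 37)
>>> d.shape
(11, 13)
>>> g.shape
(13, 11)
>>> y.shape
(11, 13)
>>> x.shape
(11, 11)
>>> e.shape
(11, 11)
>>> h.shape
(37, 23)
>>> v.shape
(3, 37)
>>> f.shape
(23, 3)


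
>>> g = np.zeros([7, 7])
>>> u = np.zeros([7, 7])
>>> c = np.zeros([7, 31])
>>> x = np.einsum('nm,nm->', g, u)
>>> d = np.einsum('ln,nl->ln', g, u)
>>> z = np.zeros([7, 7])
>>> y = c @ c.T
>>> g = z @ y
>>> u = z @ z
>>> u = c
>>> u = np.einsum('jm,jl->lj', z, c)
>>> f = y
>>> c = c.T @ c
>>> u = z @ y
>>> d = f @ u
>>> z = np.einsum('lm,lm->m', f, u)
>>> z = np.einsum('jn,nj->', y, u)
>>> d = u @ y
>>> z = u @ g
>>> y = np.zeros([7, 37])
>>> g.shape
(7, 7)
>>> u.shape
(7, 7)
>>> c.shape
(31, 31)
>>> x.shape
()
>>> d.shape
(7, 7)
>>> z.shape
(7, 7)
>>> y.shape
(7, 37)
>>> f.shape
(7, 7)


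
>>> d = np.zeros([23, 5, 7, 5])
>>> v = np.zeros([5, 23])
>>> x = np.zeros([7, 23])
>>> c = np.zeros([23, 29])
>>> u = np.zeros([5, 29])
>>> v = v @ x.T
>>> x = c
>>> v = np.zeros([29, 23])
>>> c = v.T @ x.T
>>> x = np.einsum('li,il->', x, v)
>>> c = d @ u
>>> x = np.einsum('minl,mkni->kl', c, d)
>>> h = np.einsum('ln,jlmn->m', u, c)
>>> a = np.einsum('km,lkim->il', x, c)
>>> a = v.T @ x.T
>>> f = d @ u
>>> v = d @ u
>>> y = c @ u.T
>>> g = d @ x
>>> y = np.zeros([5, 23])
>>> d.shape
(23, 5, 7, 5)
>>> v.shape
(23, 5, 7, 29)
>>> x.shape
(5, 29)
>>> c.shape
(23, 5, 7, 29)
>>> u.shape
(5, 29)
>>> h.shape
(7,)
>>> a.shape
(23, 5)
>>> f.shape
(23, 5, 7, 29)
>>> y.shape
(5, 23)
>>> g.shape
(23, 5, 7, 29)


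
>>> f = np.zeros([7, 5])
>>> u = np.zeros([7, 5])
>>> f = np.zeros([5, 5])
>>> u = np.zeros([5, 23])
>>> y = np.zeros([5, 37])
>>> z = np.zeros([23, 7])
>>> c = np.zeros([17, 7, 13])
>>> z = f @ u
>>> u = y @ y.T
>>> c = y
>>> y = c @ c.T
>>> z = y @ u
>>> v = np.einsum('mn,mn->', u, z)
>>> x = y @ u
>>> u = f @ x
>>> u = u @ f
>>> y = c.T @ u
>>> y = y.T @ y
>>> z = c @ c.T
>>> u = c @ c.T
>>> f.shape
(5, 5)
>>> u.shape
(5, 5)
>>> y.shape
(5, 5)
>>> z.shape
(5, 5)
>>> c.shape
(5, 37)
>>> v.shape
()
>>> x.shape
(5, 5)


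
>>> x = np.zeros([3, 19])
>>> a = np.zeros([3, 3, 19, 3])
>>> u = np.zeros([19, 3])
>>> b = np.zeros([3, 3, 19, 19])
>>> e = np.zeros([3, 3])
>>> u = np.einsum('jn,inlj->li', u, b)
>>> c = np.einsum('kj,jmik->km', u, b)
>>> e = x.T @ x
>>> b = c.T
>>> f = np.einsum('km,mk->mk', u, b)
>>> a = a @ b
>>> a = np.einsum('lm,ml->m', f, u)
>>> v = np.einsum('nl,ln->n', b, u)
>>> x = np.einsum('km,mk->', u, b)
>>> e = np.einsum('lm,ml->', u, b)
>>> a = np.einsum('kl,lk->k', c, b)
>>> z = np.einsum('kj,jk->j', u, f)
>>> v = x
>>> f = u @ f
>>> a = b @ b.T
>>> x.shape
()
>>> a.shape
(3, 3)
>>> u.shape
(19, 3)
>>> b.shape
(3, 19)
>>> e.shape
()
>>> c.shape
(19, 3)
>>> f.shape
(19, 19)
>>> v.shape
()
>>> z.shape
(3,)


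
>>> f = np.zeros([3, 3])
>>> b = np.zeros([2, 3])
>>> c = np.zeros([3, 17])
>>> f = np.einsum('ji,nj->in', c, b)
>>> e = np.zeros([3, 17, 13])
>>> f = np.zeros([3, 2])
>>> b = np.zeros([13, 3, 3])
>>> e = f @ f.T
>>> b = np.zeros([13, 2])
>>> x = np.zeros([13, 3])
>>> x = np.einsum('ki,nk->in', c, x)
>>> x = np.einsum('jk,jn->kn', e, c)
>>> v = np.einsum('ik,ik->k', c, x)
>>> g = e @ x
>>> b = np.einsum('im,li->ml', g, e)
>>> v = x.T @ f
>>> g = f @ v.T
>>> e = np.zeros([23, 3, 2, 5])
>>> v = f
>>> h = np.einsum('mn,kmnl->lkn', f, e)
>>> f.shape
(3, 2)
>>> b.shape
(17, 3)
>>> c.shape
(3, 17)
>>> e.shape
(23, 3, 2, 5)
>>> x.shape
(3, 17)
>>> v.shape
(3, 2)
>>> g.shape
(3, 17)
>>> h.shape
(5, 23, 2)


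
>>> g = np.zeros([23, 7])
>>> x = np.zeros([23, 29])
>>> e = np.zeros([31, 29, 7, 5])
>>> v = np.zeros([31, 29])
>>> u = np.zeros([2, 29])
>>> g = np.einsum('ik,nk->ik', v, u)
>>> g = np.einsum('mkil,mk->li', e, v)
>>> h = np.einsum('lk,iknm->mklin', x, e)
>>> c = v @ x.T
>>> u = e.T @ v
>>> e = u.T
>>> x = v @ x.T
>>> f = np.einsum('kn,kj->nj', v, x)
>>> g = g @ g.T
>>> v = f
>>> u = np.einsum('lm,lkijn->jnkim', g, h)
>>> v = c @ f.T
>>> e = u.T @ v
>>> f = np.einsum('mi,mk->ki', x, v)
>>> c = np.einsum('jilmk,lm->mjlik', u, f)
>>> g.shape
(5, 5)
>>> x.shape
(31, 23)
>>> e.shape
(5, 23, 29, 7, 29)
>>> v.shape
(31, 29)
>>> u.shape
(31, 7, 29, 23, 5)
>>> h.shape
(5, 29, 23, 31, 7)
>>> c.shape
(23, 31, 29, 7, 5)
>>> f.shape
(29, 23)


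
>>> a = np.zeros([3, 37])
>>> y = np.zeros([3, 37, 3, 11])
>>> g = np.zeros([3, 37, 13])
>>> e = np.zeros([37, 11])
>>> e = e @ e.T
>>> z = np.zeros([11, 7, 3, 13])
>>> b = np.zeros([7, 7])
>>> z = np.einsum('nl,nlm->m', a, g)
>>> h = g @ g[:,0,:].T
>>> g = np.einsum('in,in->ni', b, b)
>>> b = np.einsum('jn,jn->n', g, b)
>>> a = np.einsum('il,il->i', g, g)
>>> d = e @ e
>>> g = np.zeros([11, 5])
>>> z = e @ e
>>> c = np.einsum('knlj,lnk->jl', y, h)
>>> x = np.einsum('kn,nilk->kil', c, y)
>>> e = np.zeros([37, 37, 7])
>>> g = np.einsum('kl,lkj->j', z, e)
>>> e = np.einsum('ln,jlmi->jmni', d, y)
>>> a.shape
(7,)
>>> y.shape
(3, 37, 3, 11)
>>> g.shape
(7,)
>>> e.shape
(3, 3, 37, 11)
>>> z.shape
(37, 37)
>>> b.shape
(7,)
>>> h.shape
(3, 37, 3)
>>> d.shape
(37, 37)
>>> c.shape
(11, 3)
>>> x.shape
(11, 37, 3)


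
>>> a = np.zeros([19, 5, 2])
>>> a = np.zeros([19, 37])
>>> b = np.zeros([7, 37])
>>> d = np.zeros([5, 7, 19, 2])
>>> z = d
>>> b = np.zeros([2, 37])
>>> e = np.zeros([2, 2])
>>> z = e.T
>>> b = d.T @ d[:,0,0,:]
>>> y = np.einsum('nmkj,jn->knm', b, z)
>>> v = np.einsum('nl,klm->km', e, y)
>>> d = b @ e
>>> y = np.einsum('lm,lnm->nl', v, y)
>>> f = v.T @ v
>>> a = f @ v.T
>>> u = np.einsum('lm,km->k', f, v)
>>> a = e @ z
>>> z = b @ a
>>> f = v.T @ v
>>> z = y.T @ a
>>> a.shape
(2, 2)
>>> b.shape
(2, 19, 7, 2)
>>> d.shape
(2, 19, 7, 2)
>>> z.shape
(7, 2)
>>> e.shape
(2, 2)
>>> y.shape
(2, 7)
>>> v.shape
(7, 19)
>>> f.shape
(19, 19)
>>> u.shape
(7,)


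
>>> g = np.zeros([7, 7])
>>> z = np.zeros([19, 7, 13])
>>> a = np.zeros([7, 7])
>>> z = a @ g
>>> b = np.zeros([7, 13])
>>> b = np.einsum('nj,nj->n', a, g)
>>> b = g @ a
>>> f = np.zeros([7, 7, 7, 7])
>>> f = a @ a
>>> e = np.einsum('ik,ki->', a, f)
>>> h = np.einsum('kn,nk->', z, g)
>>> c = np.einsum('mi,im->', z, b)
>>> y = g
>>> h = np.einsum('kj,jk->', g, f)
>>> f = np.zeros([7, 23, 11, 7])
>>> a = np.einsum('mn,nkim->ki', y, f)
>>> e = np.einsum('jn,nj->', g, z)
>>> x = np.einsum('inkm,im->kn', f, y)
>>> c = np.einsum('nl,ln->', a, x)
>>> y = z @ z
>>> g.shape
(7, 7)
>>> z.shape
(7, 7)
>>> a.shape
(23, 11)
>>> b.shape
(7, 7)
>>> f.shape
(7, 23, 11, 7)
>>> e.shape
()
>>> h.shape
()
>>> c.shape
()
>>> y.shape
(7, 7)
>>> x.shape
(11, 23)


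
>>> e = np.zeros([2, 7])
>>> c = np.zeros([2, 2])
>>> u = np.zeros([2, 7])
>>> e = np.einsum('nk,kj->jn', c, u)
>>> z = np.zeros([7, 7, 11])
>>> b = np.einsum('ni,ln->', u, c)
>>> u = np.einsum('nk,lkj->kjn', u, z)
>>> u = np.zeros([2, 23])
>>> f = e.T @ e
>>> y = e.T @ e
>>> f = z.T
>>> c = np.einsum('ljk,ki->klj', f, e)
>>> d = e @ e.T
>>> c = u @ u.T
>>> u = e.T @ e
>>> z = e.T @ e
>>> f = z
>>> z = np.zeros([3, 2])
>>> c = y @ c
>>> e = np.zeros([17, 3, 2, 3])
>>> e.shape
(17, 3, 2, 3)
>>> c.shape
(2, 2)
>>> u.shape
(2, 2)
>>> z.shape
(3, 2)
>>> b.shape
()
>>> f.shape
(2, 2)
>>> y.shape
(2, 2)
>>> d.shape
(7, 7)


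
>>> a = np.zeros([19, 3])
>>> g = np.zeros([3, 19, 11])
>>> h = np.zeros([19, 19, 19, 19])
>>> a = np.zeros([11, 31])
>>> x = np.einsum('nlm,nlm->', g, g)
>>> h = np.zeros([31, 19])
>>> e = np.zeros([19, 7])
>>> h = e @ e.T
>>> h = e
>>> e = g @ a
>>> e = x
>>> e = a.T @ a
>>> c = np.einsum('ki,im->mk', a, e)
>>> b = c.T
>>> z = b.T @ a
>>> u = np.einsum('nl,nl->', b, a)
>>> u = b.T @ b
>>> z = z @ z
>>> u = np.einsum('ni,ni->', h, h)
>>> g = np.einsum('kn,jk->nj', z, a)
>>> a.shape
(11, 31)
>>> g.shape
(31, 11)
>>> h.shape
(19, 7)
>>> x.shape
()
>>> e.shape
(31, 31)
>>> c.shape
(31, 11)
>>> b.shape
(11, 31)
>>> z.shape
(31, 31)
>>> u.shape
()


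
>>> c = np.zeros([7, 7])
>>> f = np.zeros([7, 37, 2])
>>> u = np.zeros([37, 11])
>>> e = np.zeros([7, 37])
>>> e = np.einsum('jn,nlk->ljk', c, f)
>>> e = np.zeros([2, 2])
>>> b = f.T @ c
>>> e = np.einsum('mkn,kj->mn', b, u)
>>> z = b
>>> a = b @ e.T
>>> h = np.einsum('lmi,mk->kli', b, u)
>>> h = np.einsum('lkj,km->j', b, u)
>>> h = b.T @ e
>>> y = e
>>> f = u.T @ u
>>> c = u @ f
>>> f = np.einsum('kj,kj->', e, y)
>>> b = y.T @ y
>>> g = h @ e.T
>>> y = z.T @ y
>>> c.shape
(37, 11)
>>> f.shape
()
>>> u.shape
(37, 11)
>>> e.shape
(2, 7)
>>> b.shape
(7, 7)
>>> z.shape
(2, 37, 7)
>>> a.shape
(2, 37, 2)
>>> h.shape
(7, 37, 7)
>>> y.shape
(7, 37, 7)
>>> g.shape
(7, 37, 2)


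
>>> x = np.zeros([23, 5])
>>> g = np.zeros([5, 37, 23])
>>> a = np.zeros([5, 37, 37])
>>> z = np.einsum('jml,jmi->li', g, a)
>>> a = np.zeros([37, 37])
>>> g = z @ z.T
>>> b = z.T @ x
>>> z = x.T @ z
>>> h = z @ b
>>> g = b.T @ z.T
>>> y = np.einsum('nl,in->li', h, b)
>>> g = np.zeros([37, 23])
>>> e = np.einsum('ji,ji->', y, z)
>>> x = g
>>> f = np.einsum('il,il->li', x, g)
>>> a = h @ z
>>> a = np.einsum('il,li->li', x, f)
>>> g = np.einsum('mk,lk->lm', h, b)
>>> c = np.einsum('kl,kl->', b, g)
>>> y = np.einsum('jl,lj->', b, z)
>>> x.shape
(37, 23)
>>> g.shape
(37, 5)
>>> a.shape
(23, 37)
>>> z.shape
(5, 37)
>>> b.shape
(37, 5)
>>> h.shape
(5, 5)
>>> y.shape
()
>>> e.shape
()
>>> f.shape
(23, 37)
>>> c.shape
()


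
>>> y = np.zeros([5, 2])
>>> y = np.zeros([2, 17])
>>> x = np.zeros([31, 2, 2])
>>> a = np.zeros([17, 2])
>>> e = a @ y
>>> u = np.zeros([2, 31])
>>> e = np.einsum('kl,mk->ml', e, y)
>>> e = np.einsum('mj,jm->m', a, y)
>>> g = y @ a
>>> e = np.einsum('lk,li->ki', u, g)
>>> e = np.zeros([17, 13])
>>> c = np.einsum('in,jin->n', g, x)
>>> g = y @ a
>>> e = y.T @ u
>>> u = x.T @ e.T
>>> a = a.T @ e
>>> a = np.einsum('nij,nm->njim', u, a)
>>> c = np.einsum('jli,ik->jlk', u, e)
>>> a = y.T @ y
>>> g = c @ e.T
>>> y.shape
(2, 17)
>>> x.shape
(31, 2, 2)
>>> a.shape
(17, 17)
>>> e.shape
(17, 31)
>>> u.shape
(2, 2, 17)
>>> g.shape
(2, 2, 17)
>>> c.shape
(2, 2, 31)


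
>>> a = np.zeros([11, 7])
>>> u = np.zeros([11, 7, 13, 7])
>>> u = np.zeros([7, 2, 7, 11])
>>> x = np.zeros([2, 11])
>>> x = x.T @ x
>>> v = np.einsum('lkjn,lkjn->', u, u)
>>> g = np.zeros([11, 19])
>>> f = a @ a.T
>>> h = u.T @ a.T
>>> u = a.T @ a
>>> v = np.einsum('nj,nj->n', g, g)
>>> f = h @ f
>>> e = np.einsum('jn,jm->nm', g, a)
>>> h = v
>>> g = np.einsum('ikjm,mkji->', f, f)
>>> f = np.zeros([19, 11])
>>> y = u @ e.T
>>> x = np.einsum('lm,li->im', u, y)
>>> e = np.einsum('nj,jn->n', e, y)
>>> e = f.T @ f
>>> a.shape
(11, 7)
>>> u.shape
(7, 7)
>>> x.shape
(19, 7)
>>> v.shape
(11,)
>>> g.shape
()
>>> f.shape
(19, 11)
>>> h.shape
(11,)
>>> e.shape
(11, 11)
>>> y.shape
(7, 19)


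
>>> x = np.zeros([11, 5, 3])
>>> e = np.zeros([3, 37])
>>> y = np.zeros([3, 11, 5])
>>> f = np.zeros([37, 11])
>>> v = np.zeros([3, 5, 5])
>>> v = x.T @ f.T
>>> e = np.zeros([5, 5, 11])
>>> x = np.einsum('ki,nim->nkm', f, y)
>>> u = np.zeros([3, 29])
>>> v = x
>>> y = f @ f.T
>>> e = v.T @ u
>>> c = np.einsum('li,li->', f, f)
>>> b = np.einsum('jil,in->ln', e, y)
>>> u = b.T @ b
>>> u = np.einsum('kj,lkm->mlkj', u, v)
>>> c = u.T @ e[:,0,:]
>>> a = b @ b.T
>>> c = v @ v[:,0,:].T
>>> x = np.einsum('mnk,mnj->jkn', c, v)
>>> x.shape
(5, 3, 37)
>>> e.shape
(5, 37, 29)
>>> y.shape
(37, 37)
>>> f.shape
(37, 11)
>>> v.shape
(3, 37, 5)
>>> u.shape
(5, 3, 37, 37)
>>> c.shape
(3, 37, 3)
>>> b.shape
(29, 37)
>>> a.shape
(29, 29)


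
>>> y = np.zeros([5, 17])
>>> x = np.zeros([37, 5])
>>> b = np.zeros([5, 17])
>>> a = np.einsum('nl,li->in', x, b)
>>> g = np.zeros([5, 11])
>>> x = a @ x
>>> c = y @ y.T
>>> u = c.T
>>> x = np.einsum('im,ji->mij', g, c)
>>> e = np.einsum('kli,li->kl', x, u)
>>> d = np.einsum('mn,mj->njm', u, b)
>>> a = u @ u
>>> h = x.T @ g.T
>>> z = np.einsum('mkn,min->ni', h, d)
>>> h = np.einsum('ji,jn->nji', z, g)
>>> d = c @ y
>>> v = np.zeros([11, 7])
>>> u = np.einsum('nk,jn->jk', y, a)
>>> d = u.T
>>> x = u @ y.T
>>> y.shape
(5, 17)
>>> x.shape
(5, 5)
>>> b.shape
(5, 17)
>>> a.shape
(5, 5)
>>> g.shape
(5, 11)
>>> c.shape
(5, 5)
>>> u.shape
(5, 17)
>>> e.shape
(11, 5)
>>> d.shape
(17, 5)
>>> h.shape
(11, 5, 17)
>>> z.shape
(5, 17)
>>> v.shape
(11, 7)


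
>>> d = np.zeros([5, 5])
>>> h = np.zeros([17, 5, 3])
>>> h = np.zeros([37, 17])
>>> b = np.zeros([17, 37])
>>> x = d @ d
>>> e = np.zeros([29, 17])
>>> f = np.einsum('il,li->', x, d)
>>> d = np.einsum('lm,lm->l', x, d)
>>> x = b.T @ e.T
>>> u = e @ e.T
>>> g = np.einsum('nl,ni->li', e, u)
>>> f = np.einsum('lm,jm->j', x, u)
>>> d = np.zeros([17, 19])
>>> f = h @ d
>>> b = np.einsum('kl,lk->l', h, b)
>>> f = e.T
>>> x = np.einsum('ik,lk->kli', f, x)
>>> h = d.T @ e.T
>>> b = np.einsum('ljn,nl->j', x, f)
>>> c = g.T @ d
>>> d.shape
(17, 19)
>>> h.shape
(19, 29)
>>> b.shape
(37,)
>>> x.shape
(29, 37, 17)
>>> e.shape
(29, 17)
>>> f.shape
(17, 29)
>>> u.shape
(29, 29)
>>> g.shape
(17, 29)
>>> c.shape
(29, 19)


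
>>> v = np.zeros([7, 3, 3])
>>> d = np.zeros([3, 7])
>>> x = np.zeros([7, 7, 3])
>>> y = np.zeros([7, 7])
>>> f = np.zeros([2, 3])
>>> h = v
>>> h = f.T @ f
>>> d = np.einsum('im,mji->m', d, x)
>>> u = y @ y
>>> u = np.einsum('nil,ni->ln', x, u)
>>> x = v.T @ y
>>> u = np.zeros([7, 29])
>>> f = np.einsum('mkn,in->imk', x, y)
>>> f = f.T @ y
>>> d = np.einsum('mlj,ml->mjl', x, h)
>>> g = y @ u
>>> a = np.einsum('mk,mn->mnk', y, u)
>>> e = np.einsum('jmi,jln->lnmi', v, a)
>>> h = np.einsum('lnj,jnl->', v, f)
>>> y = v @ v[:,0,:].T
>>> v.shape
(7, 3, 3)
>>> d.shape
(3, 7, 3)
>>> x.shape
(3, 3, 7)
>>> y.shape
(7, 3, 7)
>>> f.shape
(3, 3, 7)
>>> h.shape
()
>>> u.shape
(7, 29)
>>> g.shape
(7, 29)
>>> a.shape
(7, 29, 7)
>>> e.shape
(29, 7, 3, 3)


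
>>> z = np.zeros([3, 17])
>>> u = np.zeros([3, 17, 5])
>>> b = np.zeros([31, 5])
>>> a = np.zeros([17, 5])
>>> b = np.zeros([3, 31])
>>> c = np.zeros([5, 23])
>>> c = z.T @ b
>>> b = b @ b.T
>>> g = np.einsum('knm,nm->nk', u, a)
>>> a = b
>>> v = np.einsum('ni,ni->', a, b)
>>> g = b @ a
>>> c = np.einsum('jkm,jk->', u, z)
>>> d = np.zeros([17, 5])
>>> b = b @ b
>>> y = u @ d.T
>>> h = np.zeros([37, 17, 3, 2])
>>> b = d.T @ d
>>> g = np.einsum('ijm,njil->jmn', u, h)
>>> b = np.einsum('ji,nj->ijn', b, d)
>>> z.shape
(3, 17)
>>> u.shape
(3, 17, 5)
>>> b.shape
(5, 5, 17)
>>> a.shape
(3, 3)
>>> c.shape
()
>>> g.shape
(17, 5, 37)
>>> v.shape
()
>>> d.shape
(17, 5)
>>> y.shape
(3, 17, 17)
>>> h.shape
(37, 17, 3, 2)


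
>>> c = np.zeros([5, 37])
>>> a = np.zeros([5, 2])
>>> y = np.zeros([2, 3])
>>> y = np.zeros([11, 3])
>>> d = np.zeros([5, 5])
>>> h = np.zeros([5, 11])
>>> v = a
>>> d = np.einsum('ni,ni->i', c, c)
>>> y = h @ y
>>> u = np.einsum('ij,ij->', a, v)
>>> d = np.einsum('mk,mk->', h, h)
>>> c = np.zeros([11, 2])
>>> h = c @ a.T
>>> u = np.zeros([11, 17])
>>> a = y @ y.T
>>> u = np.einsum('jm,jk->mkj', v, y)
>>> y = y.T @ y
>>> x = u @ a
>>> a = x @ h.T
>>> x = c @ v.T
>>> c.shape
(11, 2)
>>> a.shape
(2, 3, 11)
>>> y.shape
(3, 3)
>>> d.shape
()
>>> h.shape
(11, 5)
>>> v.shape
(5, 2)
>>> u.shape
(2, 3, 5)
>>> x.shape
(11, 5)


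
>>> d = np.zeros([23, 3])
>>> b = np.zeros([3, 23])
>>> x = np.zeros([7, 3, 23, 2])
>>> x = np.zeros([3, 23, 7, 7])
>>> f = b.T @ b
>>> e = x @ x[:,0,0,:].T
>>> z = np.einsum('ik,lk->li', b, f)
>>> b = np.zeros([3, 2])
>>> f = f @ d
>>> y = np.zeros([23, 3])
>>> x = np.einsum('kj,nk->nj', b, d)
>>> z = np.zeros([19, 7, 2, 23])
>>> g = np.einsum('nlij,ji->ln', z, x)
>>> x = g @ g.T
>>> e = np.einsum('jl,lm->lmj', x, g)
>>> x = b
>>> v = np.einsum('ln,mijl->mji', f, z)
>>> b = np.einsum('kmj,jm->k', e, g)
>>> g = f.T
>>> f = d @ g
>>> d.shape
(23, 3)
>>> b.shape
(7,)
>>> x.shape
(3, 2)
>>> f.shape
(23, 23)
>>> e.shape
(7, 19, 7)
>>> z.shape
(19, 7, 2, 23)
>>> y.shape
(23, 3)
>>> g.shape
(3, 23)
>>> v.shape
(19, 2, 7)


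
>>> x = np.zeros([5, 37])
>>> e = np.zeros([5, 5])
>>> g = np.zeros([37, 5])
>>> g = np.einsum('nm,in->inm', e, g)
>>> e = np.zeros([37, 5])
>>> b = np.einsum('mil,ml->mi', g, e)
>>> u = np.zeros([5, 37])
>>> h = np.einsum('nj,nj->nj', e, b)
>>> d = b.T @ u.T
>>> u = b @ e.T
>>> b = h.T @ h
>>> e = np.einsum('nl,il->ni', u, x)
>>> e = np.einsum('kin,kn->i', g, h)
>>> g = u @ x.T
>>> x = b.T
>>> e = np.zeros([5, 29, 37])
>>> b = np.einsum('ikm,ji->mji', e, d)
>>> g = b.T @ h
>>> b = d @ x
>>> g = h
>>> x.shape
(5, 5)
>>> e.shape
(5, 29, 37)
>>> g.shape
(37, 5)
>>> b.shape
(5, 5)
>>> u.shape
(37, 37)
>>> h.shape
(37, 5)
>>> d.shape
(5, 5)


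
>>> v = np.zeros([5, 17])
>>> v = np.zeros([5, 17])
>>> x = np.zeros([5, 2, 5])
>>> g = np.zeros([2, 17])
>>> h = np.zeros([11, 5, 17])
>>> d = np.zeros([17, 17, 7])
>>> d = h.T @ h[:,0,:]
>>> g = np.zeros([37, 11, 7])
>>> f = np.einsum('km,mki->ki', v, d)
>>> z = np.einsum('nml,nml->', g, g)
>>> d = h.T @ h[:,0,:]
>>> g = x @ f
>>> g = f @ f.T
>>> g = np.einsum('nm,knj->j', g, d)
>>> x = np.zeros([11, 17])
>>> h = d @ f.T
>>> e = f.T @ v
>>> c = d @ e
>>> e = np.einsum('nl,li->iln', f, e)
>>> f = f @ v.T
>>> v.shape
(5, 17)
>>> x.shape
(11, 17)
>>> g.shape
(17,)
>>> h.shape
(17, 5, 5)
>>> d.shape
(17, 5, 17)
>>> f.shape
(5, 5)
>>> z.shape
()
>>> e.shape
(17, 17, 5)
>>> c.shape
(17, 5, 17)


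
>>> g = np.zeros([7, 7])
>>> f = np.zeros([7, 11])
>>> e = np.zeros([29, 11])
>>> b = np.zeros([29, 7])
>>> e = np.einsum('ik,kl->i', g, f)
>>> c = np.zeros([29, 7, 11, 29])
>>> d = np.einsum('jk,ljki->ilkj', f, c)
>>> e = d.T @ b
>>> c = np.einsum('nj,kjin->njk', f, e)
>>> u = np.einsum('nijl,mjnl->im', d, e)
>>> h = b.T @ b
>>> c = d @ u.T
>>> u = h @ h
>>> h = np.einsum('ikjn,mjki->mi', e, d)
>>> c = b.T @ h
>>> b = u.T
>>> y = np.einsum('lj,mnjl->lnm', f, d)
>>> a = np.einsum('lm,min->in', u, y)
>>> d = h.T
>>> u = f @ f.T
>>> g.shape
(7, 7)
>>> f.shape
(7, 11)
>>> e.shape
(7, 11, 29, 7)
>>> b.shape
(7, 7)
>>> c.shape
(7, 7)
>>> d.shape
(7, 29)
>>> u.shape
(7, 7)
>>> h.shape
(29, 7)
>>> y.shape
(7, 29, 29)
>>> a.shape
(29, 29)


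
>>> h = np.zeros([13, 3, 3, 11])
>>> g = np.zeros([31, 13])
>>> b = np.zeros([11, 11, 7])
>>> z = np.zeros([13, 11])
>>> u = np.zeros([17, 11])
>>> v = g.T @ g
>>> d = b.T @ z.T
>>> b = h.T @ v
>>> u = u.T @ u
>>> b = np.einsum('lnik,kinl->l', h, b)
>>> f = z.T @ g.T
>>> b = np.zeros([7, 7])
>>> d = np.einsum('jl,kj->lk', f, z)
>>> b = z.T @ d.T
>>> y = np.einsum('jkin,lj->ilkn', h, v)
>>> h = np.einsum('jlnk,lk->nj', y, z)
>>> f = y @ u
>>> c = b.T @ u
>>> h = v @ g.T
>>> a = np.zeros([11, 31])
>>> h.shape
(13, 31)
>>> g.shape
(31, 13)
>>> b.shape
(11, 31)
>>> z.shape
(13, 11)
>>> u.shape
(11, 11)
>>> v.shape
(13, 13)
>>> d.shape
(31, 13)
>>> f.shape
(3, 13, 3, 11)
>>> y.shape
(3, 13, 3, 11)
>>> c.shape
(31, 11)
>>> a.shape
(11, 31)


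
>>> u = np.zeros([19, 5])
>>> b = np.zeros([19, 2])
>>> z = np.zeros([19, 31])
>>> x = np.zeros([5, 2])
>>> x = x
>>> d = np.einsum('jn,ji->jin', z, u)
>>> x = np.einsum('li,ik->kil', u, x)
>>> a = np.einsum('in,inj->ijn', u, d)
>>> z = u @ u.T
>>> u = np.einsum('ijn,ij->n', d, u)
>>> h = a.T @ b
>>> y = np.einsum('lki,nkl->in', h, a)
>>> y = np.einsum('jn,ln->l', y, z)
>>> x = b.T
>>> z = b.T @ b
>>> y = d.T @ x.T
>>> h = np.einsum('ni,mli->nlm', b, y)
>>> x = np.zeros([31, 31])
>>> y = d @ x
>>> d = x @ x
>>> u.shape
(31,)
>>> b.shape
(19, 2)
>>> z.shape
(2, 2)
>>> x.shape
(31, 31)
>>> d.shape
(31, 31)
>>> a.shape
(19, 31, 5)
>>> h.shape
(19, 5, 31)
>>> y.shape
(19, 5, 31)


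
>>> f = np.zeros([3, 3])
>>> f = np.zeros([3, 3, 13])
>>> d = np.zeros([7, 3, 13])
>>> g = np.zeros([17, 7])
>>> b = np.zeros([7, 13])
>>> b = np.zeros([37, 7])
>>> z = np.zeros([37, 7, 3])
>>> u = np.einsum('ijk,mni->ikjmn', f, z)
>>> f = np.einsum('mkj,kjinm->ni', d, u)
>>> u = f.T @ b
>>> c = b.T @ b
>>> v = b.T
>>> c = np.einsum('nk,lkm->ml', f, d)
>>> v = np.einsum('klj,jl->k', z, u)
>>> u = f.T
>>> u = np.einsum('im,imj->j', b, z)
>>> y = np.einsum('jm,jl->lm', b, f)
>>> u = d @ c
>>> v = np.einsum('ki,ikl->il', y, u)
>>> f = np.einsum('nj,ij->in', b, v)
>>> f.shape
(7, 37)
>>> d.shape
(7, 3, 13)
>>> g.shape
(17, 7)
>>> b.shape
(37, 7)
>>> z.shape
(37, 7, 3)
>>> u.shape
(7, 3, 7)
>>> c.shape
(13, 7)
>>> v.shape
(7, 7)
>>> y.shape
(3, 7)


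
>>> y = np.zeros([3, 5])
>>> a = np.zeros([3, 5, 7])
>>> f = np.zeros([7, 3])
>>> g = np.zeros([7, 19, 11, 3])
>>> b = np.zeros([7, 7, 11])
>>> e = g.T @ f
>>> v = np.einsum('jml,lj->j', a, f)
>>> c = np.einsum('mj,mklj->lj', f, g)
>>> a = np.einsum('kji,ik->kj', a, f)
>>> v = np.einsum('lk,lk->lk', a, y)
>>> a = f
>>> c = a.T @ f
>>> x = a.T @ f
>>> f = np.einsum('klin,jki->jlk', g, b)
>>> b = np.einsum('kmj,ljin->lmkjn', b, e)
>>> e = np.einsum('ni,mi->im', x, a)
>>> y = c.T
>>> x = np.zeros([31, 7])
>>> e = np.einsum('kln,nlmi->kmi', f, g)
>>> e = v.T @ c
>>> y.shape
(3, 3)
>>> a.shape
(7, 3)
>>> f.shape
(7, 19, 7)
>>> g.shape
(7, 19, 11, 3)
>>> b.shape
(3, 7, 7, 11, 3)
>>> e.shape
(5, 3)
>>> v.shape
(3, 5)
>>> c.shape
(3, 3)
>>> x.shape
(31, 7)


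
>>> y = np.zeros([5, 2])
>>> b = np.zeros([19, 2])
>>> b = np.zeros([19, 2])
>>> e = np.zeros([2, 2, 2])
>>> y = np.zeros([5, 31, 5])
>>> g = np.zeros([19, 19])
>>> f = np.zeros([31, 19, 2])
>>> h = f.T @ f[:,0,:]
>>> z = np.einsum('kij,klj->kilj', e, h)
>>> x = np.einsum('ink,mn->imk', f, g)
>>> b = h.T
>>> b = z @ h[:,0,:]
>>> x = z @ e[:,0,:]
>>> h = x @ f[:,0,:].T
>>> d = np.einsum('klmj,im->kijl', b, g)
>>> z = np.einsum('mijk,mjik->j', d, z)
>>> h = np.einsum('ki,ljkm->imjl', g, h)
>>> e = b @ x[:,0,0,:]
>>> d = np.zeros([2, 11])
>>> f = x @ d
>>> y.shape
(5, 31, 5)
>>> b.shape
(2, 2, 19, 2)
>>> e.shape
(2, 2, 19, 2)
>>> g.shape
(19, 19)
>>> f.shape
(2, 2, 19, 11)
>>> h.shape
(19, 31, 2, 2)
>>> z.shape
(2,)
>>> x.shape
(2, 2, 19, 2)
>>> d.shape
(2, 11)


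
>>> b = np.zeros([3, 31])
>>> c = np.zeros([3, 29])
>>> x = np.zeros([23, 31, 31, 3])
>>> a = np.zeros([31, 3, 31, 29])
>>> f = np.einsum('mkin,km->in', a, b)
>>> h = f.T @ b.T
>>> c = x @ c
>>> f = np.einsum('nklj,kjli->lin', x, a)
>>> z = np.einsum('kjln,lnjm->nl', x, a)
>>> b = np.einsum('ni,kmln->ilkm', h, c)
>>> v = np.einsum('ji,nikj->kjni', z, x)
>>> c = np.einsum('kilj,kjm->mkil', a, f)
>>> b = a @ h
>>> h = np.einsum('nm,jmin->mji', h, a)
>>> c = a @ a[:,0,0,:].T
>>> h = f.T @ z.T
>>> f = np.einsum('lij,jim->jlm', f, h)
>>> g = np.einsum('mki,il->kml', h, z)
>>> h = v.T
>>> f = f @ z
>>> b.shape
(31, 3, 31, 3)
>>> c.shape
(31, 3, 31, 31)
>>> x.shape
(23, 31, 31, 3)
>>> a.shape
(31, 3, 31, 29)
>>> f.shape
(23, 31, 31)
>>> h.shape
(31, 23, 3, 31)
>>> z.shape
(3, 31)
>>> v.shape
(31, 3, 23, 31)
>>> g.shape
(29, 23, 31)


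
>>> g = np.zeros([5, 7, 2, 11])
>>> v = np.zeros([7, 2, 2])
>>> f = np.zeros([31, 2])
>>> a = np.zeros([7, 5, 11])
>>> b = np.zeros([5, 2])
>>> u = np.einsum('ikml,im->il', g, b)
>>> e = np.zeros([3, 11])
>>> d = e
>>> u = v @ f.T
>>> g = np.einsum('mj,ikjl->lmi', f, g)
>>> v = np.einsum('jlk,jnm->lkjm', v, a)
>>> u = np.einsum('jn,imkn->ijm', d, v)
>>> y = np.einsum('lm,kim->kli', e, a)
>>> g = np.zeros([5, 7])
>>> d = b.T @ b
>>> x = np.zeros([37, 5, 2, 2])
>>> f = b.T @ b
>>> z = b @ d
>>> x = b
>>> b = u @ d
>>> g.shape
(5, 7)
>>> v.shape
(2, 2, 7, 11)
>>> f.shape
(2, 2)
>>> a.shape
(7, 5, 11)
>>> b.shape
(2, 3, 2)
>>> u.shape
(2, 3, 2)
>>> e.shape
(3, 11)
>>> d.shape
(2, 2)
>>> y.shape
(7, 3, 5)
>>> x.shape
(5, 2)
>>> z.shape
(5, 2)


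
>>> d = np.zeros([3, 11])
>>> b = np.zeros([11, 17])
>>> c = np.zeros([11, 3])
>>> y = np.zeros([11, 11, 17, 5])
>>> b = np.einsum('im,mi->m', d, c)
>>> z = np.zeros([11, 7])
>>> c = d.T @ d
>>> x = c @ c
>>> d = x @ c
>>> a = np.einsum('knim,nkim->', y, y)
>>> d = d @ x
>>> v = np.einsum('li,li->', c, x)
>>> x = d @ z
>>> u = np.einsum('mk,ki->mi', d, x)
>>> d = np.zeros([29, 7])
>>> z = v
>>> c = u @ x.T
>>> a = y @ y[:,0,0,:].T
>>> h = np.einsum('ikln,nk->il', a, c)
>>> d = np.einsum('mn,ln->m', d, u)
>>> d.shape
(29,)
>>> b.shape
(11,)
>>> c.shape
(11, 11)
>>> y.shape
(11, 11, 17, 5)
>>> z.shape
()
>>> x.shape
(11, 7)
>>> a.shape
(11, 11, 17, 11)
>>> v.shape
()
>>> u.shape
(11, 7)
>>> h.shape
(11, 17)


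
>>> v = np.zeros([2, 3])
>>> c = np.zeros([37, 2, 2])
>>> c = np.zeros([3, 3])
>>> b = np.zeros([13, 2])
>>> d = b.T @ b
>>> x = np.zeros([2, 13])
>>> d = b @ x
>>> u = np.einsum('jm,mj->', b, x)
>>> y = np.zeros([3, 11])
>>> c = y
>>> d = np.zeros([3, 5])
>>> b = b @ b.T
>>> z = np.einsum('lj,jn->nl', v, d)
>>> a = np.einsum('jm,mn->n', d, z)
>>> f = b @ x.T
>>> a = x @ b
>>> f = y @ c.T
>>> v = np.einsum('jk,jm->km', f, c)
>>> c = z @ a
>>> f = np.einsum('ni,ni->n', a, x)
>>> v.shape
(3, 11)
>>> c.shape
(5, 13)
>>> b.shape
(13, 13)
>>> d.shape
(3, 5)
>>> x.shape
(2, 13)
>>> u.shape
()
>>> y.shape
(3, 11)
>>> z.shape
(5, 2)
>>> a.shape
(2, 13)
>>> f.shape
(2,)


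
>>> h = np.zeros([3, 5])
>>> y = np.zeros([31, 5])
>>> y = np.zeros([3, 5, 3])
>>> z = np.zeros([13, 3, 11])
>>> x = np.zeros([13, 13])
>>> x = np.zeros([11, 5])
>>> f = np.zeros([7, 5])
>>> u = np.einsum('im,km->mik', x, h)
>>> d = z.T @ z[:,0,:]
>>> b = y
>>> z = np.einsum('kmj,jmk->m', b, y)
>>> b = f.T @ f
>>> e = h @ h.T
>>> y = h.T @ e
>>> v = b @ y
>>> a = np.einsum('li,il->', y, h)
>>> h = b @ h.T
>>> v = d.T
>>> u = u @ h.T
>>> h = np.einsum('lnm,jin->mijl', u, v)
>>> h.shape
(5, 3, 11, 5)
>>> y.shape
(5, 3)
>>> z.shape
(5,)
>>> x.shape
(11, 5)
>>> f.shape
(7, 5)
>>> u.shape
(5, 11, 5)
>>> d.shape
(11, 3, 11)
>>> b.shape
(5, 5)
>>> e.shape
(3, 3)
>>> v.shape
(11, 3, 11)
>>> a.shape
()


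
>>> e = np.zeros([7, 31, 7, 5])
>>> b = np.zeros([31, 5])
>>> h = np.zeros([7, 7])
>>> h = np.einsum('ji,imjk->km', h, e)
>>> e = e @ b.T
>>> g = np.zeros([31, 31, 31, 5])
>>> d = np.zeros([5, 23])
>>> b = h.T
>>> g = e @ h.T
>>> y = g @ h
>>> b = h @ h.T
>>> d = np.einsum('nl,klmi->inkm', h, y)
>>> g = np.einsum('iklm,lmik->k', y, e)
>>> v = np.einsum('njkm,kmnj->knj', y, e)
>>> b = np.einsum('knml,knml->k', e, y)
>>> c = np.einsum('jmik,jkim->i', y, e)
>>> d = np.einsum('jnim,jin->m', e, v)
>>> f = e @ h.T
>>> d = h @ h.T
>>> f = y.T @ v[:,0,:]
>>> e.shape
(7, 31, 7, 31)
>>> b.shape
(7,)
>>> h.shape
(5, 31)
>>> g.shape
(31,)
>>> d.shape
(5, 5)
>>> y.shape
(7, 31, 7, 31)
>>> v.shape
(7, 7, 31)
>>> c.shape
(7,)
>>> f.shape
(31, 7, 31, 31)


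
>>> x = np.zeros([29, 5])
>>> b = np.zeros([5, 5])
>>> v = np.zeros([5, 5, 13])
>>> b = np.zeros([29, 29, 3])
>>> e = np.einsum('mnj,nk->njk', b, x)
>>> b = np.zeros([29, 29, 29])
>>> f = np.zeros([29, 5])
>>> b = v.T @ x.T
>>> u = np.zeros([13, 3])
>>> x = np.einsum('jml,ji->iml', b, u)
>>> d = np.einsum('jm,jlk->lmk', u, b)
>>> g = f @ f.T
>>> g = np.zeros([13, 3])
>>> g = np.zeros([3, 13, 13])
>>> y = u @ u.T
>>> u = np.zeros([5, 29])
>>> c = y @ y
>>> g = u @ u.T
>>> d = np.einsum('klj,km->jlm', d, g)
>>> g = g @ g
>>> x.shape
(3, 5, 29)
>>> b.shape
(13, 5, 29)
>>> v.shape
(5, 5, 13)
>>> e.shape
(29, 3, 5)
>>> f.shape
(29, 5)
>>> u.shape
(5, 29)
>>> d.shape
(29, 3, 5)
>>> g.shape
(5, 5)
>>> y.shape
(13, 13)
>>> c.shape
(13, 13)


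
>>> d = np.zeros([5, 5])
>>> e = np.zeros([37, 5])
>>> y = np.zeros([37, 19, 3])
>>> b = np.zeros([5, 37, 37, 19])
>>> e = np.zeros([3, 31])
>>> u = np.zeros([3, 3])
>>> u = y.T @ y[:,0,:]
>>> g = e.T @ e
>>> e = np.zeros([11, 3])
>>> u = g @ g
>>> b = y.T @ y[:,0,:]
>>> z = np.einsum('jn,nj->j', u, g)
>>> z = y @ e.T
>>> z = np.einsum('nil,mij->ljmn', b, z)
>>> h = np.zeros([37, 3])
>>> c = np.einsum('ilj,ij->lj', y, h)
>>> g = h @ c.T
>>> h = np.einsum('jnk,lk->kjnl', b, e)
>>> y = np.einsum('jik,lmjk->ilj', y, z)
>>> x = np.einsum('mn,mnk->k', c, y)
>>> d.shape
(5, 5)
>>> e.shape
(11, 3)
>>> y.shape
(19, 3, 37)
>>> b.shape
(3, 19, 3)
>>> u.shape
(31, 31)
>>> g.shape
(37, 19)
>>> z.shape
(3, 11, 37, 3)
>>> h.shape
(3, 3, 19, 11)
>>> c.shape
(19, 3)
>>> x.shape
(37,)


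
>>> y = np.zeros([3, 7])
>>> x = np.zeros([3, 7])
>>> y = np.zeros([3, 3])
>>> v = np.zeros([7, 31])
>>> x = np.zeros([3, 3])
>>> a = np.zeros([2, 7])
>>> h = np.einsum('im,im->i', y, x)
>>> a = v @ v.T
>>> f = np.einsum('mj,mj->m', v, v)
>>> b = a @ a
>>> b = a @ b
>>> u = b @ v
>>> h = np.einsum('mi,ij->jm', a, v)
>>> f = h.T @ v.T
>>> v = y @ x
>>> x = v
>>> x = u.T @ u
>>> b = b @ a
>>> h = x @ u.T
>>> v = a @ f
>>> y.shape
(3, 3)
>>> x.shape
(31, 31)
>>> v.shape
(7, 7)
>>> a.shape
(7, 7)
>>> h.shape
(31, 7)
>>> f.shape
(7, 7)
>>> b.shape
(7, 7)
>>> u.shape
(7, 31)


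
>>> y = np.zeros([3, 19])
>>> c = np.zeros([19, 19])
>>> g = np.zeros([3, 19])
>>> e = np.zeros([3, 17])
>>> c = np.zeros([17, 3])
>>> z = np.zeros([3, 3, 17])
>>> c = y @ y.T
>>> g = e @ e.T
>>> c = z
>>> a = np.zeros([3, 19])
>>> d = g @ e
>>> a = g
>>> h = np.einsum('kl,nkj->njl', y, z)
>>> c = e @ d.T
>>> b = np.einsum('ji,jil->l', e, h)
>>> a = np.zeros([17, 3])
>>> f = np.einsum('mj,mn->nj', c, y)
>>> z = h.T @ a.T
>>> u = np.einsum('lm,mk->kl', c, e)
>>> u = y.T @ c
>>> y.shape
(3, 19)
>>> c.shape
(3, 3)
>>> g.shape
(3, 3)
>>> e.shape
(3, 17)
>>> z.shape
(19, 17, 17)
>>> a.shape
(17, 3)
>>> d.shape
(3, 17)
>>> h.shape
(3, 17, 19)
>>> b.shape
(19,)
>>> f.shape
(19, 3)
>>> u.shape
(19, 3)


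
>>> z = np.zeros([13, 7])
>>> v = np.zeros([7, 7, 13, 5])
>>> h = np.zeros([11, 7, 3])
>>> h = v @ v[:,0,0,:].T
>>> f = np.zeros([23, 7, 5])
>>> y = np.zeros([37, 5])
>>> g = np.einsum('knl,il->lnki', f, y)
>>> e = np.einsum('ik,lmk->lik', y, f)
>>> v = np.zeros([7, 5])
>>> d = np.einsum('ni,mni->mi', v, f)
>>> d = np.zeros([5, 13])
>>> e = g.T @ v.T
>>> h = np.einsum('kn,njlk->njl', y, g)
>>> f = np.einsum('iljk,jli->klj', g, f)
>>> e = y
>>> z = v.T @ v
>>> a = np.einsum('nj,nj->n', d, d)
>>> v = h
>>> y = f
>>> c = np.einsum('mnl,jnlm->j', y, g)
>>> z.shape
(5, 5)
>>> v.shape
(5, 7, 23)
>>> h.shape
(5, 7, 23)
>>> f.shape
(37, 7, 23)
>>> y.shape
(37, 7, 23)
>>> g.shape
(5, 7, 23, 37)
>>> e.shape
(37, 5)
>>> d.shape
(5, 13)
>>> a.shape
(5,)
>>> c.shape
(5,)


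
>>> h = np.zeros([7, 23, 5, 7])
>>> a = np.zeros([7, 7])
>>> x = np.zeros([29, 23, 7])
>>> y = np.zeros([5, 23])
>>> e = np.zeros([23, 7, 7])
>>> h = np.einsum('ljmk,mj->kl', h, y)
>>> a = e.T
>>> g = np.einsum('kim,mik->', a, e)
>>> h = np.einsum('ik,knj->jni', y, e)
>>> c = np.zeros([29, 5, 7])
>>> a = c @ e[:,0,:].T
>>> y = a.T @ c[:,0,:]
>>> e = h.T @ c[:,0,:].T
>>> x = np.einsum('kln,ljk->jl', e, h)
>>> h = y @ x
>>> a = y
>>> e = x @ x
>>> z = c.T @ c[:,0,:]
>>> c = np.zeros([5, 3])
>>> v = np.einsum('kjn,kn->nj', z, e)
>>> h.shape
(23, 5, 7)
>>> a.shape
(23, 5, 7)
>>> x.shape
(7, 7)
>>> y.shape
(23, 5, 7)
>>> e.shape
(7, 7)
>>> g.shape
()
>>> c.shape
(5, 3)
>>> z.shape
(7, 5, 7)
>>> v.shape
(7, 5)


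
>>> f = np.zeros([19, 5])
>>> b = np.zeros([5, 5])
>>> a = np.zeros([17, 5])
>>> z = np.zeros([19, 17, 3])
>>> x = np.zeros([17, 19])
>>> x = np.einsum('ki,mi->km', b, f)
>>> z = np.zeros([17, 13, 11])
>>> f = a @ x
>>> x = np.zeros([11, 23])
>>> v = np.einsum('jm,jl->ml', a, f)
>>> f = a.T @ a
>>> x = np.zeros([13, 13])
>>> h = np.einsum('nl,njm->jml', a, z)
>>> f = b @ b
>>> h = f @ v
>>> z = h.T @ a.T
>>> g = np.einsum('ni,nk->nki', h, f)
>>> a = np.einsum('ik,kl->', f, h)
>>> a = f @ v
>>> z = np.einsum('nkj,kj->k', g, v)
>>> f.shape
(5, 5)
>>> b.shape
(5, 5)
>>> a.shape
(5, 19)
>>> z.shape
(5,)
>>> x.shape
(13, 13)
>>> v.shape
(5, 19)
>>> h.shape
(5, 19)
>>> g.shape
(5, 5, 19)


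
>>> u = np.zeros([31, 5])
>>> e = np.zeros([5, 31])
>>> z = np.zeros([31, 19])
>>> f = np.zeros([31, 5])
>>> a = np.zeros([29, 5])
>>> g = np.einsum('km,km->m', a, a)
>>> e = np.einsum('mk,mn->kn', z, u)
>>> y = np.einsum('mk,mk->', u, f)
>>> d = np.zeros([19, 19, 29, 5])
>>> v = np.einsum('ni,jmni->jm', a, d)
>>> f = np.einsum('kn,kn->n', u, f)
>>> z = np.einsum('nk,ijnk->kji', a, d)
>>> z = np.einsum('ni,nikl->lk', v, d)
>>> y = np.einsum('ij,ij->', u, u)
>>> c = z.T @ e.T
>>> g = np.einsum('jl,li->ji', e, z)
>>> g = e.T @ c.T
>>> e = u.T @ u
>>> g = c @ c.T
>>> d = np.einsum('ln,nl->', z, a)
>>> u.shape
(31, 5)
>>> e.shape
(5, 5)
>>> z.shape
(5, 29)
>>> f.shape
(5,)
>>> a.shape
(29, 5)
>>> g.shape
(29, 29)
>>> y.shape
()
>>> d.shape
()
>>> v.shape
(19, 19)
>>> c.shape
(29, 19)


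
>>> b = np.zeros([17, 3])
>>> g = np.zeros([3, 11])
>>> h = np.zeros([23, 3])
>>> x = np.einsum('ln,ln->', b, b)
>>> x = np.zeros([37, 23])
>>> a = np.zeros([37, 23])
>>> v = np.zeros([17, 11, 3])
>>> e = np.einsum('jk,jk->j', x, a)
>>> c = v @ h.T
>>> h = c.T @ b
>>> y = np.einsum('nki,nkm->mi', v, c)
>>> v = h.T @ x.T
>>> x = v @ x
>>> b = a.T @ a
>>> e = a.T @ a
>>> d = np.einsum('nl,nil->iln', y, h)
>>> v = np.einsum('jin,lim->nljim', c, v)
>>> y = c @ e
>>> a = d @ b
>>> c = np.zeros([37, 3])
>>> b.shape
(23, 23)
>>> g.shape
(3, 11)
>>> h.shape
(23, 11, 3)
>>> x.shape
(3, 11, 23)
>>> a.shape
(11, 3, 23)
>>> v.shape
(23, 3, 17, 11, 37)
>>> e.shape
(23, 23)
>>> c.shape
(37, 3)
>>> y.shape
(17, 11, 23)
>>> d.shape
(11, 3, 23)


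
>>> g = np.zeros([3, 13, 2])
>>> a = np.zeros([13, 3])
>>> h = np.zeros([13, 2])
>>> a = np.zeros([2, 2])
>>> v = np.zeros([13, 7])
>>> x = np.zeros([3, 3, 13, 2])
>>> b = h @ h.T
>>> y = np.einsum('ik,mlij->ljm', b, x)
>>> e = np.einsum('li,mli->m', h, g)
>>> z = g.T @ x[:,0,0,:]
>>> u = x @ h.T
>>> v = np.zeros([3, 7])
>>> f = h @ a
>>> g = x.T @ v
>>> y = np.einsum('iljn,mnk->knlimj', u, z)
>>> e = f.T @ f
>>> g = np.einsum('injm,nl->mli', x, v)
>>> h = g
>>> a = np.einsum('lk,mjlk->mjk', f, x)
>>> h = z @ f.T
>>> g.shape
(2, 7, 3)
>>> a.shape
(3, 3, 2)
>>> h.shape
(2, 13, 13)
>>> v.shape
(3, 7)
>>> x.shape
(3, 3, 13, 2)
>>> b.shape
(13, 13)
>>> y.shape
(2, 13, 3, 3, 2, 13)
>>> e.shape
(2, 2)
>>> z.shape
(2, 13, 2)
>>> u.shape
(3, 3, 13, 13)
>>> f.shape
(13, 2)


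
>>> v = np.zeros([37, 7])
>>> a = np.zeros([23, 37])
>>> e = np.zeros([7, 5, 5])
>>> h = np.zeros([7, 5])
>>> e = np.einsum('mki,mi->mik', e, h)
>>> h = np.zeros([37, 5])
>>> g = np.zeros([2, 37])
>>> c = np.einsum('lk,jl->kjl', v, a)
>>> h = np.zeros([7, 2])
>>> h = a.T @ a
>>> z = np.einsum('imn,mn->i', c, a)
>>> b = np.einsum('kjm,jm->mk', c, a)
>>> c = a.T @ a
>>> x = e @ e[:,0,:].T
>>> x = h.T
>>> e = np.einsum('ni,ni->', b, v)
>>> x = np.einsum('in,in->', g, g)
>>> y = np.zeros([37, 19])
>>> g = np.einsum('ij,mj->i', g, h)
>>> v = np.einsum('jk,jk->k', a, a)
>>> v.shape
(37,)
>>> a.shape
(23, 37)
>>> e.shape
()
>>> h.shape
(37, 37)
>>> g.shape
(2,)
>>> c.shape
(37, 37)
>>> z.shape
(7,)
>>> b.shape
(37, 7)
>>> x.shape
()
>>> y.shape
(37, 19)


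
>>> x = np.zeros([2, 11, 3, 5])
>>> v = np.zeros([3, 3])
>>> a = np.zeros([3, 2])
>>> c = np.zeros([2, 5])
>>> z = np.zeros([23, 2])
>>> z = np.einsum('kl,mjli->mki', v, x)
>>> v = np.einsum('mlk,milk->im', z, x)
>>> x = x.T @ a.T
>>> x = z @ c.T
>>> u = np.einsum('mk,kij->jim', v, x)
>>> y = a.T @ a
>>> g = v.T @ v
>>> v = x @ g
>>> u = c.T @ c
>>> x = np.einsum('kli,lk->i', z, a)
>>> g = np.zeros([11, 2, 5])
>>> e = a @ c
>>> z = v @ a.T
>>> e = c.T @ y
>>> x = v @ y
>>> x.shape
(2, 3, 2)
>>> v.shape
(2, 3, 2)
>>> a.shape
(3, 2)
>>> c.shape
(2, 5)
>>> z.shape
(2, 3, 3)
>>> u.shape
(5, 5)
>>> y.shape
(2, 2)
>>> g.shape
(11, 2, 5)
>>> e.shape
(5, 2)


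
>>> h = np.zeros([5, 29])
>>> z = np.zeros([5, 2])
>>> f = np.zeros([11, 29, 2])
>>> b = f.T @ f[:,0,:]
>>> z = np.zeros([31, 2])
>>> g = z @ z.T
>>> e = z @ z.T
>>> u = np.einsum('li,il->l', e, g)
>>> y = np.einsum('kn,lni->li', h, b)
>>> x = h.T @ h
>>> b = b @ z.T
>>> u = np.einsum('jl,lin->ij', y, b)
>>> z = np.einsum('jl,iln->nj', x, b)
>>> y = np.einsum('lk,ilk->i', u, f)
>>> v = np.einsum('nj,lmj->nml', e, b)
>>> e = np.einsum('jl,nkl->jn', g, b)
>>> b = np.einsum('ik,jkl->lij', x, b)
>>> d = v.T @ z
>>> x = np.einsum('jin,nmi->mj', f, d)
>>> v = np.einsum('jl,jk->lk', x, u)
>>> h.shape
(5, 29)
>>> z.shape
(31, 29)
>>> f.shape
(11, 29, 2)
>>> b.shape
(31, 29, 2)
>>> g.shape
(31, 31)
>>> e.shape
(31, 2)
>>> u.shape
(29, 2)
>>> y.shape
(11,)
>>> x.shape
(29, 11)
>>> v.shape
(11, 2)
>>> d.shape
(2, 29, 29)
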